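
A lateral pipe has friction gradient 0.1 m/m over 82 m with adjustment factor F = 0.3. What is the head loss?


hf = J * L * F = 0.1 * 82 * 0.3 = 2.4600 m

2.4600 m


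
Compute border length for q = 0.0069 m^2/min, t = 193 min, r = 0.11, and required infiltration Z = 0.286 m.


L = q*t/((1+r)*Z)
L = 0.0069*193/((1+0.11)*0.286)
L = 1.3317/0.31746

4.1949 m


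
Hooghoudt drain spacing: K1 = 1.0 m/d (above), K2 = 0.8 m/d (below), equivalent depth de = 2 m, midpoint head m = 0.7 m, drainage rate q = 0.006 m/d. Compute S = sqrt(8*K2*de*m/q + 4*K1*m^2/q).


S^2 = 8*K2*de*m/q + 4*K1*m^2/q
S^2 = 8*0.8*2*0.7/0.006 + 4*1.0*0.7^2/0.006
S = sqrt(1820.0000)

42.6615 m


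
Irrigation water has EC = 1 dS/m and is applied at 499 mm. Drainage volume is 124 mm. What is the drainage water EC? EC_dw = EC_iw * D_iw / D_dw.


EC_dw = EC_iw * D_iw / D_dw
EC_dw = 1 * 499 / 124
EC_dw = 499 / 124

4.0242 dS/m


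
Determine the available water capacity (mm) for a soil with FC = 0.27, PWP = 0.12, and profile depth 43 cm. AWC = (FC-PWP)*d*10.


AWC = (FC - PWP) * d * 10
AWC = (0.27 - 0.12) * 43 * 10
AWC = 0.1500 * 43 * 10

64.5000 mm


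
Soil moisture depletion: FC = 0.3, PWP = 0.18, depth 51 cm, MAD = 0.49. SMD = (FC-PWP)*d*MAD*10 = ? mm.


SMD = (FC - PWP) * d * MAD * 10
SMD = (0.3 - 0.18) * 51 * 0.49 * 10
SMD = 0.1200 * 51 * 0.49 * 10

29.9880 mm


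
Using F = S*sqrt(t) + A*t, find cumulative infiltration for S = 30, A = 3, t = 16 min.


F = S*sqrt(t) + A*t
F = 30*sqrt(16) + 3*16
F = 30*4.000000 + 48

168.0000 mm


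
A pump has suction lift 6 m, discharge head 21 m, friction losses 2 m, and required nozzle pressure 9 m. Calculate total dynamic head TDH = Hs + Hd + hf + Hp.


TDH = Hs + Hd + hf + Hp = 6 + 21 + 2 + 9 = 38

38 m


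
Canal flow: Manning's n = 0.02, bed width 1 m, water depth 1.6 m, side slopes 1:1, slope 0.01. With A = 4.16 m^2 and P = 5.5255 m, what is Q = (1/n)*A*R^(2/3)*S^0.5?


R = A/P = 4.16/5.5255 = 0.752873
Q = (1/0.02) * 4.16 * 0.752873^(2/3) * 0.01^0.5

17.2138 m^3/s


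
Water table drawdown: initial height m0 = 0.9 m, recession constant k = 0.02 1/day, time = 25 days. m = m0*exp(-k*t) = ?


m = m0 * exp(-k*t)
m = 0.9 * exp(-0.02 * 25)
m = 0.9 * exp(-0.5000)

0.5459 m


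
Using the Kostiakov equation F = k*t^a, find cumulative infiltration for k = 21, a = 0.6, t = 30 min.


F = k * t^a = 21 * 30^0.6
F = 21 * 7.696136

161.6189 mm


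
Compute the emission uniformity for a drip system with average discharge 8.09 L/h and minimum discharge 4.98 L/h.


EU = (q_min/q_avg)*100 = (4.98/8.09)*100 = 61.5575%

61.5575 %


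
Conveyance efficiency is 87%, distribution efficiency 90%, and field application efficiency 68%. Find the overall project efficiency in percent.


Ec = 0.87, Eb = 0.9, Ea = 0.68
E = 0.87 * 0.9 * 0.68 * 100 = 53.2440%

53.2440 %


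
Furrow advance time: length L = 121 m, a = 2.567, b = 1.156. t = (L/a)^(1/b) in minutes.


t = (L/a)^(1/b)
t = (121/2.567)^(1/1.156)
t = 47.136735^(1/1.156)

28.0248 min


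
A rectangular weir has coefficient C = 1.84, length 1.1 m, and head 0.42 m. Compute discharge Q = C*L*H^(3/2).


Q = C * L * H^(3/2) = 1.84 * 1.1 * 0.42^1.5 = 1.84 * 1.1 * 0.272191

0.5509 m^3/s


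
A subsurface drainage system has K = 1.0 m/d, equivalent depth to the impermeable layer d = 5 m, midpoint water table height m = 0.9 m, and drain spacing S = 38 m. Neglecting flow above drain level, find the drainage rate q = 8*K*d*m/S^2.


q = 8*K*d*m/S^2
q = 8*1.0*5*0.9/38^2
q = 36.0000 / 1444

0.0249 m/d


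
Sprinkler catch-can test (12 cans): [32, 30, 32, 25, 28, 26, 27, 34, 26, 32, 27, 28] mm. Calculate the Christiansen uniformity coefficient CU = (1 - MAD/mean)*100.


mean = 28.916667 mm
MAD = 2.569444 mm
CU = (1 - 2.569444/28.916667)*100

91.1143 %


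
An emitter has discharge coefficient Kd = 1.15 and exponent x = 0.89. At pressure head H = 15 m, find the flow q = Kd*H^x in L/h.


q = Kd * H^x = 1.15 * 15^0.89 = 1.15 * 11.135795

12.8062 L/h


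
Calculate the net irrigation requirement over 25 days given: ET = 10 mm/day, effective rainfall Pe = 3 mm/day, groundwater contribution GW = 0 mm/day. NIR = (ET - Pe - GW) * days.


Daily deficit = ET - Pe - GW = 10 - 3 - 0 = 7 mm/day
NIR = 7 * 25 = 175 mm

175.0000 mm


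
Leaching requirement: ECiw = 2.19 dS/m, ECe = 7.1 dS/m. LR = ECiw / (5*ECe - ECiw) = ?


LR = ECiw / (5*ECe - ECiw)
LR = 2.19 / (5*7.1 - 2.19)
LR = 2.19 / 33.3100

0.0657


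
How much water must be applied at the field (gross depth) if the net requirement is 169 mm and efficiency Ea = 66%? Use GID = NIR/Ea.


Ea = 66% = 0.66
GID = NIR / Ea = 169 / 0.66 = 256.0606 mm

256.0606 mm


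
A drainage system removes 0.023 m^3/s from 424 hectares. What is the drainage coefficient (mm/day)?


DC = Q * 86400 / (A * 10000) * 1000
DC = 0.023 * 86400 / (424 * 10000) * 1000
DC = 1987200.0000 / 4240000

0.4687 mm/day


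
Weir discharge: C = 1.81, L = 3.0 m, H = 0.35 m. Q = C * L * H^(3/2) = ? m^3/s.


Q = C * L * H^(3/2) = 1.81 * 3.0 * 0.35^1.5 = 1.81 * 3.0 * 0.207063

1.1244 m^3/s


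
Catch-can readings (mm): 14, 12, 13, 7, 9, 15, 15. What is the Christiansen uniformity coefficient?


mean = 12.142857 mm
MAD = 2.408163 mm
CU = (1 - 2.408163/12.142857)*100

80.1681 %


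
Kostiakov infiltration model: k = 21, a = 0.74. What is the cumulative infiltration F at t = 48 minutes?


F = k * t^a = 21 * 48^0.74
F = 21 * 17.543592

368.4154 mm


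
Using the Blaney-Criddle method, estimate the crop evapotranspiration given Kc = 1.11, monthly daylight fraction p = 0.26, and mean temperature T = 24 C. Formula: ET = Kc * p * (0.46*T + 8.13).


ET = Kc * p * (0.46*T + 8.13)
ET = 1.11 * 0.26 * (0.46*24 + 8.13)
ET = 1.11 * 0.26 * 19.1700

5.5325 mm/day


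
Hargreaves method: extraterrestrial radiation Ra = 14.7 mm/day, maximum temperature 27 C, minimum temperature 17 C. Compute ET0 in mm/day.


Tmean = (Tmax + Tmin)/2 = (27 + 17)/2 = 22.0
ET0 = 0.0023 * 14.7 * (22.0 + 17.8) * sqrt(27 - 17)
ET0 = 0.0023 * 14.7 * 39.8 * 3.162278

4.2553 mm/day


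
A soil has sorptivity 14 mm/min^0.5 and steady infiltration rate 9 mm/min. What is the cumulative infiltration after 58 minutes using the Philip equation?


F = S*sqrt(t) + A*t
F = 14*sqrt(58) + 9*58
F = 14*7.615773 + 522

628.6208 mm


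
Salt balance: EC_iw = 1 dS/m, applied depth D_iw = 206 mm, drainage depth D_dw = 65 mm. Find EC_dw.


EC_dw = EC_iw * D_iw / D_dw
EC_dw = 1 * 206 / 65
EC_dw = 206 / 65

3.1692 dS/m


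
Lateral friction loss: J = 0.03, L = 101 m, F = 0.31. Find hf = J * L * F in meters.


hf = J * L * F = 0.03 * 101 * 0.31 = 0.9393 m

0.9393 m


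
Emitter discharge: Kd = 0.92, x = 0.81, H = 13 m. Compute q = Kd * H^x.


q = Kd * H^x = 0.92 * 13^0.81 = 0.92 * 7.985353

7.3465 L/h


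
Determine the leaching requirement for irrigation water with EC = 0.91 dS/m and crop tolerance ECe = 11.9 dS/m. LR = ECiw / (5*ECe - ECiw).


LR = ECiw / (5*ECe - ECiw)
LR = 0.91 / (5*11.9 - 0.91)
LR = 0.91 / 58.5900

0.0155


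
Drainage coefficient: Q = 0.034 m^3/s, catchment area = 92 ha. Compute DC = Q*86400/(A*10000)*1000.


DC = Q * 86400 / (A * 10000) * 1000
DC = 0.034 * 86400 / (92 * 10000) * 1000
DC = 2937600.0000 / 920000

3.1930 mm/day


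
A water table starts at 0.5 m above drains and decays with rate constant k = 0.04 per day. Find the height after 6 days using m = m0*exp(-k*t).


m = m0 * exp(-k*t)
m = 0.5 * exp(-0.04 * 6)
m = 0.5 * exp(-0.2400)

0.3933 m


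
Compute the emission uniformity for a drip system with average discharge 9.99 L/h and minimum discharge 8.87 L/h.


EU = (q_min/q_avg)*100 = (8.87/9.99)*100 = 88.7888%

88.7888 %


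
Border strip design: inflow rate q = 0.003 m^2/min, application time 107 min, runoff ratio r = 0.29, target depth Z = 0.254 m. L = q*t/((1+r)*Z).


L = q*t/((1+r)*Z)
L = 0.003*107/((1+0.29)*0.254)
L = 0.321/0.32766

0.9797 m


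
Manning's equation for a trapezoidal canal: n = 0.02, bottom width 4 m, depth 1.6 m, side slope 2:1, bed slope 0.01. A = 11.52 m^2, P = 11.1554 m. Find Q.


R = A/P = 11.52/11.1554 = 1.032684
Q = (1/0.02) * 11.52 * 1.032684^(2/3) * 0.01^0.5

58.8483 m^3/s


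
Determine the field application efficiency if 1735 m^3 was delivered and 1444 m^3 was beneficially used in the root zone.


Ea = V_root / V_field * 100 = 1444 / 1735 * 100 = 83.2277%

83.2277 %


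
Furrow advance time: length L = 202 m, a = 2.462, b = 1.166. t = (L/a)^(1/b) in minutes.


t = (L/a)^(1/b)
t = (202/2.462)^(1/1.166)
t = 82.047116^(1/1.166)

43.8090 min


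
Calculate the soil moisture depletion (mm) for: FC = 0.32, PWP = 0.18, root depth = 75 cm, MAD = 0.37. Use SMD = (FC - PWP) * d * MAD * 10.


SMD = (FC - PWP) * d * MAD * 10
SMD = (0.32 - 0.18) * 75 * 0.37 * 10
SMD = 0.1400 * 75 * 0.37 * 10

38.8500 mm


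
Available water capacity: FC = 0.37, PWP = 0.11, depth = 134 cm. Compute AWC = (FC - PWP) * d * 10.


AWC = (FC - PWP) * d * 10
AWC = (0.37 - 0.11) * 134 * 10
AWC = 0.2600 * 134 * 10

348.4000 mm


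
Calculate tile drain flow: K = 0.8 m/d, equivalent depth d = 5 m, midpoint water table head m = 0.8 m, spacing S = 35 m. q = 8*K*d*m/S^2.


q = 8*K*d*m/S^2
q = 8*0.8*5*0.8/35^2
q = 25.6000 / 1225

0.0209 m/d


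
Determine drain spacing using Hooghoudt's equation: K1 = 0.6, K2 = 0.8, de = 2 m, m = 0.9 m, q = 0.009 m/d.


S^2 = 8*K2*de*m/q + 4*K1*m^2/q
S^2 = 8*0.8*2*0.9/0.009 + 4*0.6*0.9^2/0.009
S = sqrt(1496.0000)

38.6782 m


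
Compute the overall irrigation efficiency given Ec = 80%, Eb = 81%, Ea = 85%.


Ec = 0.8, Eb = 0.81, Ea = 0.85
E = 0.8 * 0.81 * 0.85 * 100 = 55.0800%

55.0800 %


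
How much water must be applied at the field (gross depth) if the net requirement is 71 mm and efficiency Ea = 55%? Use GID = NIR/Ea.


Ea = 55% = 0.55
GID = NIR / Ea = 71 / 0.55 = 129.0909 mm

129.0909 mm


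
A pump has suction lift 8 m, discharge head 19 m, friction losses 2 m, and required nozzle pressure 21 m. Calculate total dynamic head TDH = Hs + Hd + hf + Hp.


TDH = Hs + Hd + hf + Hp = 8 + 19 + 2 + 21 = 50

50 m


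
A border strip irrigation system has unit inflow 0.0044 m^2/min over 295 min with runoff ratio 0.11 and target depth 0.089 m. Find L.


L = q*t/((1+r)*Z)
L = 0.0044*295/((1+0.11)*0.089)
L = 1.298/0.09879

13.1390 m


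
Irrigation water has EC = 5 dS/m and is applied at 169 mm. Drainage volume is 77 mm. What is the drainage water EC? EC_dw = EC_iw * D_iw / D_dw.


EC_dw = EC_iw * D_iw / D_dw
EC_dw = 5 * 169 / 77
EC_dw = 845 / 77

10.9740 dS/m


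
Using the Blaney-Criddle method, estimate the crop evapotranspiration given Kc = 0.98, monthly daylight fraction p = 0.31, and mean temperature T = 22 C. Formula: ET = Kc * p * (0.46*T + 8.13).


ET = Kc * p * (0.46*T + 8.13)
ET = 0.98 * 0.31 * (0.46*22 + 8.13)
ET = 0.98 * 0.31 * 18.2500

5.5444 mm/day


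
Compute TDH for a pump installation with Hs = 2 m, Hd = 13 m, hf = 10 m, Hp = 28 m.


TDH = Hs + Hd + hf + Hp = 2 + 13 + 10 + 28 = 53

53 m


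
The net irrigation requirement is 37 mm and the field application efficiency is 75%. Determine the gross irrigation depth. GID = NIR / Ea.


Ea = 75% = 0.75
GID = NIR / Ea = 37 / 0.75 = 49.3333 mm

49.3333 mm


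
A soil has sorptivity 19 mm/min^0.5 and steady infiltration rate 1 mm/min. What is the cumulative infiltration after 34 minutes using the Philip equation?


F = S*sqrt(t) + A*t
F = 19*sqrt(34) + 1*34
F = 19*5.830952 + 34

144.7881 mm


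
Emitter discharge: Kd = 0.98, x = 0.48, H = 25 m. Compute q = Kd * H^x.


q = Kd * H^x = 0.98 * 25^0.48 = 0.98 * 4.688255

4.5945 L/h


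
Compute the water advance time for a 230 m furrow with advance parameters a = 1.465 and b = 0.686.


t = (L/a)^(1/b)
t = (230/1.465)^(1/0.686)
t = 156.996587^(1/0.686)

1588.5692 min


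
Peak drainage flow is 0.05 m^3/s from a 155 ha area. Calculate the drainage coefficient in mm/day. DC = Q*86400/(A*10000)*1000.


DC = Q * 86400 / (A * 10000) * 1000
DC = 0.05 * 86400 / (155 * 10000) * 1000
DC = 4320000.0000 / 1550000

2.7871 mm/day


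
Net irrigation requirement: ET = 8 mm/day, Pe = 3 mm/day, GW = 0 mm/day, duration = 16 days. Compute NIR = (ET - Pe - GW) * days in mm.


Daily deficit = ET - Pe - GW = 8 - 3 - 0 = 5 mm/day
NIR = 5 * 16 = 80 mm

80.0000 mm


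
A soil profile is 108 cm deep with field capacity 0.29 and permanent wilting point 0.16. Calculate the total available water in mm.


AWC = (FC - PWP) * d * 10
AWC = (0.29 - 0.16) * 108 * 10
AWC = 0.1300 * 108 * 10

140.4000 mm


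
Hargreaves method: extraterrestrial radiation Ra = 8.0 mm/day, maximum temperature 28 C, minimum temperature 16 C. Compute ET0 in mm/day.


Tmean = (Tmax + Tmin)/2 = (28 + 16)/2 = 22.0
ET0 = 0.0023 * 8.0 * (22.0 + 17.8) * sqrt(28 - 16)
ET0 = 0.0023 * 8.0 * 39.8 * 3.464102

2.5368 mm/day


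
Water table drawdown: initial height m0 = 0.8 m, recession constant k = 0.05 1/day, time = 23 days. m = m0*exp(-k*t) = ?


m = m0 * exp(-k*t)
m = 0.8 * exp(-0.05 * 23)
m = 0.8 * exp(-1.1500)

0.2533 m


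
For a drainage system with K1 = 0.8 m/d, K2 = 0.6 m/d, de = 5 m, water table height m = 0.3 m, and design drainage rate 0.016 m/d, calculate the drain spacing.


S^2 = 8*K2*de*m/q + 4*K1*m^2/q
S^2 = 8*0.6*5*0.3/0.016 + 4*0.8*0.3^2/0.016
S = sqrt(468.0000)

21.6333 m


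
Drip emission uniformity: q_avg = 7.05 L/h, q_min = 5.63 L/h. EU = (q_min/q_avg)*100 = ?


EU = (q_min/q_avg)*100 = (5.63/7.05)*100 = 79.8582%

79.8582 %


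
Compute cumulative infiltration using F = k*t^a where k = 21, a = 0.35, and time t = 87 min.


F = k * t^a = 21 * 87^0.35
F = 21 * 4.773443

100.2423 mm


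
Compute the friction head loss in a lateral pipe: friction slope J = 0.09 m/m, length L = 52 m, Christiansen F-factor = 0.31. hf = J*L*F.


hf = J * L * F = 0.09 * 52 * 0.31 = 1.4508 m

1.4508 m


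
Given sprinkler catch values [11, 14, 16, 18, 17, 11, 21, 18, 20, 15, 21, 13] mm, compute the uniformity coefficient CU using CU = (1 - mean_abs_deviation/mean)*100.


mean = 16.250000 mm
MAD = 2.916667 mm
CU = (1 - 2.916667/16.250000)*100

82.0513 %


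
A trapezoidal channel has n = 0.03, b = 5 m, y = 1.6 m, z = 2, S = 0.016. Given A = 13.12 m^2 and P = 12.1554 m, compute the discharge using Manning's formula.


R = A/P = 13.12/12.1554 = 1.079356
Q = (1/0.03) * 13.12 * 1.079356^(2/3) * 0.016^0.5

58.2080 m^3/s


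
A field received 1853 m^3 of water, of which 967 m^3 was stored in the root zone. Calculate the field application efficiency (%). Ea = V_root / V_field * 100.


Ea = V_root / V_field * 100 = 967 / 1853 * 100 = 52.1856%

52.1856 %


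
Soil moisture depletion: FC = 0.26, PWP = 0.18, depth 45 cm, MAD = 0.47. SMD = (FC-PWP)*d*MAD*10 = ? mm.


SMD = (FC - PWP) * d * MAD * 10
SMD = (0.26 - 0.18) * 45 * 0.47 * 10
SMD = 0.0800 * 45 * 0.47 * 10

16.9200 mm


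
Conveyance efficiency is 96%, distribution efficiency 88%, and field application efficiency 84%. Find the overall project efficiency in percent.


Ec = 0.96, Eb = 0.88, Ea = 0.84
E = 0.96 * 0.88 * 0.84 * 100 = 70.9632%

70.9632 %


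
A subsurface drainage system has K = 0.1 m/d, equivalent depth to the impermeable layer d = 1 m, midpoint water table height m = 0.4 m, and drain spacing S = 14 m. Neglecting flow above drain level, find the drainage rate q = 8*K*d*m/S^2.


q = 8*K*d*m/S^2
q = 8*0.1*1*0.4/14^2
q = 0.3200 / 196

0.0016 m/d


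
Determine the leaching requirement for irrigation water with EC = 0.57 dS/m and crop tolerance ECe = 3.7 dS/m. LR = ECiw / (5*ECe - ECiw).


LR = ECiw / (5*ECe - ECiw)
LR = 0.57 / (5*3.7 - 0.57)
LR = 0.57 / 17.9300

0.0318


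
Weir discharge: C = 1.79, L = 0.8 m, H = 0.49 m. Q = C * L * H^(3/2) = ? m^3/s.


Q = C * L * H^(3/2) = 1.79 * 0.8 * 0.49^1.5 = 1.79 * 0.8 * 0.343000

0.4912 m^3/s


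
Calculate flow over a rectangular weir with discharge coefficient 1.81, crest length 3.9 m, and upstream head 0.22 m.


Q = C * L * H^(3/2) = 1.81 * 3.9 * 0.22^1.5 = 1.81 * 3.9 * 0.103189

0.7284 m^3/s


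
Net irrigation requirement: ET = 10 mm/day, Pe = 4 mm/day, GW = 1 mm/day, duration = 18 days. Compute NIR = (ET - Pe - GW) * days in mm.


Daily deficit = ET - Pe - GW = 10 - 4 - 1 = 5 mm/day
NIR = 5 * 18 = 90 mm

90.0000 mm


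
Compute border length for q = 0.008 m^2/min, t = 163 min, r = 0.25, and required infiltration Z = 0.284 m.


L = q*t/((1+r)*Z)
L = 0.008*163/((1+0.25)*0.284)
L = 1.304/0.355

3.6732 m


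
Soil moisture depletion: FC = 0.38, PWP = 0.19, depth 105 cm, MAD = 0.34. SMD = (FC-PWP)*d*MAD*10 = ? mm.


SMD = (FC - PWP) * d * MAD * 10
SMD = (0.38 - 0.19) * 105 * 0.34 * 10
SMD = 0.1900 * 105 * 0.34 * 10

67.8300 mm


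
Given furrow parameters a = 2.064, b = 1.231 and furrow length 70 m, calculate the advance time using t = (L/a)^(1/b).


t = (L/a)^(1/b)
t = (70/2.064)^(1/1.231)
t = 33.914729^(1/1.231)

17.5068 min


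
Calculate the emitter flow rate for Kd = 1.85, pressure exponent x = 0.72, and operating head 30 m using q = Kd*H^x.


q = Kd * H^x = 1.85 * 30^0.72 = 1.85 * 11.575168

21.4141 L/h


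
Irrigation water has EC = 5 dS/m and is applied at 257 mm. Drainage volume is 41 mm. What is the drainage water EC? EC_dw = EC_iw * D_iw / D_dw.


EC_dw = EC_iw * D_iw / D_dw
EC_dw = 5 * 257 / 41
EC_dw = 1285 / 41

31.3415 dS/m


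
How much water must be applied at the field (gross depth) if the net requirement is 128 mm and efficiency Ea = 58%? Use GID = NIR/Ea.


Ea = 58% = 0.58
GID = NIR / Ea = 128 / 0.58 = 220.6897 mm

220.6897 mm


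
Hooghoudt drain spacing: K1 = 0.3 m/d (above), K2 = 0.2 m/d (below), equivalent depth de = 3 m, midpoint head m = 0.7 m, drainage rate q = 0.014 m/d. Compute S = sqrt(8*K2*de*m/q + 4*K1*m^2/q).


S^2 = 8*K2*de*m/q + 4*K1*m^2/q
S^2 = 8*0.2*3*0.7/0.014 + 4*0.3*0.7^2/0.014
S = sqrt(282.0000)

16.7929 m


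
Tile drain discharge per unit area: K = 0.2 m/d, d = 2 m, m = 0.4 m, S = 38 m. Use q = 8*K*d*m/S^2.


q = 8*K*d*m/S^2
q = 8*0.2*2*0.4/38^2
q = 1.2800 / 1444

8.8643e-04 m/d


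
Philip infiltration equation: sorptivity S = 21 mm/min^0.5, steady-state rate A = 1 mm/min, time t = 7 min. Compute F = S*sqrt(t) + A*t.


F = S*sqrt(t) + A*t
F = 21*sqrt(7) + 1*7
F = 21*2.645751 + 7

62.5608 mm


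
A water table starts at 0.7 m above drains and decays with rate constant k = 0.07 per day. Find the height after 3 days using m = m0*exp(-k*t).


m = m0 * exp(-k*t)
m = 0.7 * exp(-0.07 * 3)
m = 0.7 * exp(-0.2100)

0.5674 m


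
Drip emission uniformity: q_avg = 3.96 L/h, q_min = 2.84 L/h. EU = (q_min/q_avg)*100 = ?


EU = (q_min/q_avg)*100 = (2.84/3.96)*100 = 71.7172%

71.7172 %


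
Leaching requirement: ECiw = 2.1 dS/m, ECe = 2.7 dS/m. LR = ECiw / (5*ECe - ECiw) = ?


LR = ECiw / (5*ECe - ECiw)
LR = 2.1 / (5*2.7 - 2.1)
LR = 2.1 / 11.4000

0.1842


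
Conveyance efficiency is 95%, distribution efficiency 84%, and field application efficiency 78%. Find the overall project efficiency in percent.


Ec = 0.95, Eb = 0.84, Ea = 0.78
E = 0.95 * 0.84 * 0.78 * 100 = 62.2440%

62.2440 %


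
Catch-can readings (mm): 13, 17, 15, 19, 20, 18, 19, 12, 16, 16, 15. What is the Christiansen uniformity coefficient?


mean = 16.363636 mm
MAD = 2.033058 mm
CU = (1 - 2.033058/16.363636)*100

87.5758 %


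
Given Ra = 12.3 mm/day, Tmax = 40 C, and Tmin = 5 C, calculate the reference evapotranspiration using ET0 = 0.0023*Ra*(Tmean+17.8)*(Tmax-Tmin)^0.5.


Tmean = (Tmax + Tmin)/2 = (40 + 5)/2 = 22.5
ET0 = 0.0023 * 12.3 * (22.5 + 17.8) * sqrt(40 - 5)
ET0 = 0.0023 * 12.3 * 40.3 * 5.916080

6.7448 mm/day


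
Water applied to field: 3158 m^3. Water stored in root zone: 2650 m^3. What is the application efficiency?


Ea = V_root / V_field * 100 = 2650 / 3158 * 100 = 83.9139%

83.9139 %


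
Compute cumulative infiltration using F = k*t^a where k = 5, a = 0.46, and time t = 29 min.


F = k * t^a = 5 * 29^0.46
F = 5 * 4.706554

23.5328 mm


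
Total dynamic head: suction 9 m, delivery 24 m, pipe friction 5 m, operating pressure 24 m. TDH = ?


TDH = Hs + Hd + hf + Hp = 9 + 24 + 5 + 24 = 62

62 m


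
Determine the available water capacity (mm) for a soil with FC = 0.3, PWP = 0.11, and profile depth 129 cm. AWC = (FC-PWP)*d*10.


AWC = (FC - PWP) * d * 10
AWC = (0.3 - 0.11) * 129 * 10
AWC = 0.1900 * 129 * 10

245.1000 mm


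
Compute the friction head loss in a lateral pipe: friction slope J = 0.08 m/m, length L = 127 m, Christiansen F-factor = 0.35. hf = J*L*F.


hf = J * L * F = 0.08 * 127 * 0.35 = 3.5560 m

3.5560 m


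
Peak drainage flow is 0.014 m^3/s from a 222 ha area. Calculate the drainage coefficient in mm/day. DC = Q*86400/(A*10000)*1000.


DC = Q * 86400 / (A * 10000) * 1000
DC = 0.014 * 86400 / (222 * 10000) * 1000
DC = 1209600.0000 / 2220000

0.5449 mm/day


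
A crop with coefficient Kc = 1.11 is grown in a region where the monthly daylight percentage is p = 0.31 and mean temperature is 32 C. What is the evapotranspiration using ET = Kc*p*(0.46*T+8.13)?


ET = Kc * p * (0.46*T + 8.13)
ET = 1.11 * 0.31 * (0.46*32 + 8.13)
ET = 1.11 * 0.31 * 22.8500

7.8627 mm/day


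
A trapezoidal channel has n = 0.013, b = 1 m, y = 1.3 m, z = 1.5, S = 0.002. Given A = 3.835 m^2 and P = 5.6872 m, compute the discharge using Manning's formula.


R = A/P = 3.835/5.6872 = 0.674321
Q = (1/0.013) * 3.835 * 0.674321^(2/3) * 0.002^0.5

10.1449 m^3/s


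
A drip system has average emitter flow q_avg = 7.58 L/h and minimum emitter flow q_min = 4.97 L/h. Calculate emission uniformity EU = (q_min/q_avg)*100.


EU = (q_min/q_avg)*100 = (4.97/7.58)*100 = 65.5673%

65.5673 %


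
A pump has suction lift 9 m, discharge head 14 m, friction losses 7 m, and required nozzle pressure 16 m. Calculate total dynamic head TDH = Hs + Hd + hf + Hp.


TDH = Hs + Hd + hf + Hp = 9 + 14 + 7 + 16 = 46

46 m


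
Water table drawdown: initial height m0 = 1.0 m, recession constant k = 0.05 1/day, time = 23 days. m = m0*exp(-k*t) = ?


m = m0 * exp(-k*t)
m = 1.0 * exp(-0.05 * 23)
m = 1.0 * exp(-1.1500)

0.3166 m


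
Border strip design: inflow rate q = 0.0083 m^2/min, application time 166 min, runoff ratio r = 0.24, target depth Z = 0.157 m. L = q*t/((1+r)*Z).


L = q*t/((1+r)*Z)
L = 0.0083*166/((1+0.24)*0.157)
L = 1.3778/0.19468

7.0773 m


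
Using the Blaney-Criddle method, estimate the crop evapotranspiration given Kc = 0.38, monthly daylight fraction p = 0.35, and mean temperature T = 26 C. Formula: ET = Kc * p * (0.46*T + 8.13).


ET = Kc * p * (0.46*T + 8.13)
ET = 0.38 * 0.35 * (0.46*26 + 8.13)
ET = 0.38 * 0.35 * 20.0900

2.6720 mm/day


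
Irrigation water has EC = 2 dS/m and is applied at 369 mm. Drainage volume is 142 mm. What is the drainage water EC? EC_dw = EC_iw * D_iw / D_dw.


EC_dw = EC_iw * D_iw / D_dw
EC_dw = 2 * 369 / 142
EC_dw = 738 / 142

5.1972 dS/m


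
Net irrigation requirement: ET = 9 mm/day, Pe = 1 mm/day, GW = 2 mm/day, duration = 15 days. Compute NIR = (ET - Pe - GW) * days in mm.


Daily deficit = ET - Pe - GW = 9 - 1 - 2 = 6 mm/day
NIR = 6 * 15 = 90 mm

90.0000 mm


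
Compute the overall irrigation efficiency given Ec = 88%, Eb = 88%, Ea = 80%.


Ec = 0.88, Eb = 0.88, Ea = 0.8
E = 0.88 * 0.88 * 0.8 * 100 = 61.9520%

61.9520 %


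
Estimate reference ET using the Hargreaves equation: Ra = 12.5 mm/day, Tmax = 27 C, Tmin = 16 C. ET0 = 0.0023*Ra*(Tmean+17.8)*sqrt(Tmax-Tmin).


Tmean = (Tmax + Tmin)/2 = (27 + 16)/2 = 21.5
ET0 = 0.0023 * 12.5 * (21.5 + 17.8) * sqrt(27 - 16)
ET0 = 0.0023 * 12.5 * 39.3 * 3.316625

3.7474 mm/day


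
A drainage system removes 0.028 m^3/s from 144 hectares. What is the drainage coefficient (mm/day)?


DC = Q * 86400 / (A * 10000) * 1000
DC = 0.028 * 86400 / (144 * 10000) * 1000
DC = 2419200.0000 / 1440000

1.6800 mm/day


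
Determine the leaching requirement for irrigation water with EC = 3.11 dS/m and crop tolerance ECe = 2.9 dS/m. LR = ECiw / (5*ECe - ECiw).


LR = ECiw / (5*ECe - ECiw)
LR = 3.11 / (5*2.9 - 3.11)
LR = 3.11 / 11.3900

0.2730


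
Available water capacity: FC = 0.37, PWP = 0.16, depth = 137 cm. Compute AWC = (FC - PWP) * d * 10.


AWC = (FC - PWP) * d * 10
AWC = (0.37 - 0.16) * 137 * 10
AWC = 0.2100 * 137 * 10

287.7000 mm


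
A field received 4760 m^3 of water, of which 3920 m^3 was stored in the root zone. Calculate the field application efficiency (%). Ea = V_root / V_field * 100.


Ea = V_root / V_field * 100 = 3920 / 4760 * 100 = 82.3529%

82.3529 %


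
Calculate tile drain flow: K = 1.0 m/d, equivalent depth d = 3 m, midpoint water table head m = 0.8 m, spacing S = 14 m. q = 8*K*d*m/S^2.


q = 8*K*d*m/S^2
q = 8*1.0*3*0.8/14^2
q = 19.2000 / 196

0.0980 m/d


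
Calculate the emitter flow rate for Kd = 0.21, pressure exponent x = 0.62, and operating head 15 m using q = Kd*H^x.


q = Kd * H^x = 0.21 * 15^0.62 = 0.21 * 5.360146

1.1256 L/h


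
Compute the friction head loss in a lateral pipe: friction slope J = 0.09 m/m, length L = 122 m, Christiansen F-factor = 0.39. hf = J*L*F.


hf = J * L * F = 0.09 * 122 * 0.39 = 4.2822 m

4.2822 m


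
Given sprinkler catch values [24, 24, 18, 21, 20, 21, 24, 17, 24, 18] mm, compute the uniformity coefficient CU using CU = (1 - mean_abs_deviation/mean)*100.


mean = 21.100000 mm
MAD = 2.320000 mm
CU = (1 - 2.320000/21.100000)*100

89.0047 %


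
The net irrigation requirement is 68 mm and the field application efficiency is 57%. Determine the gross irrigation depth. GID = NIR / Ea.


Ea = 57% = 0.57
GID = NIR / Ea = 68 / 0.57 = 119.2982 mm

119.2982 mm


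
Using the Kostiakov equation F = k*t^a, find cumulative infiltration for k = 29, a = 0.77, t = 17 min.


F = k * t^a = 29 * 17^0.77
F = 29 * 8.860244

256.9471 mm


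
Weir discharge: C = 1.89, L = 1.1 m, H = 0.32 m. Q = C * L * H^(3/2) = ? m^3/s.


Q = C * L * H^(3/2) = 1.89 * 1.1 * 0.32^1.5 = 1.89 * 1.1 * 0.181019

0.3763 m^3/s


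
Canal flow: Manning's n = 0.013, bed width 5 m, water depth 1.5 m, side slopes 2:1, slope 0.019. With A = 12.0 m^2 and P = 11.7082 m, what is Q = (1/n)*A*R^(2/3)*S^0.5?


R = A/P = 12.0/11.7082 = 1.024923
Q = (1/0.013) * 12.0 * 1.024923^(2/3) * 0.019^0.5

129.3428 m^3/s


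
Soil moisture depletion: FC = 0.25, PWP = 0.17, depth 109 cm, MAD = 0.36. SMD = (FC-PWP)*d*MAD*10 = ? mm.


SMD = (FC - PWP) * d * MAD * 10
SMD = (0.25 - 0.17) * 109 * 0.36 * 10
SMD = 0.0800 * 109 * 0.36 * 10

31.3920 mm


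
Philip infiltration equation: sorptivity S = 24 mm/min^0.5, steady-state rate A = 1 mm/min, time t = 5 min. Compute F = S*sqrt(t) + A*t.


F = S*sqrt(t) + A*t
F = 24*sqrt(5) + 1*5
F = 24*2.236068 + 5

58.6656 mm


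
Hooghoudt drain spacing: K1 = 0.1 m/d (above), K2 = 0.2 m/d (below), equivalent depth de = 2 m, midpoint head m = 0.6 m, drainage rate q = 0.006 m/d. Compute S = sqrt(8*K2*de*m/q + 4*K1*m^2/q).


S^2 = 8*K2*de*m/q + 4*K1*m^2/q
S^2 = 8*0.2*2*0.6/0.006 + 4*0.1*0.6^2/0.006
S = sqrt(344.0000)

18.5472 m


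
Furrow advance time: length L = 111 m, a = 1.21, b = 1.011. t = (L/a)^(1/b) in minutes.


t = (L/a)^(1/b)
t = (111/1.21)^(1/1.011)
t = 91.735537^(1/1.011)

87.3342 min


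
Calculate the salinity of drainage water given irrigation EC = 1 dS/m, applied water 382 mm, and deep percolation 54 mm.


EC_dw = EC_iw * D_iw / D_dw
EC_dw = 1 * 382 / 54
EC_dw = 382 / 54

7.0741 dS/m


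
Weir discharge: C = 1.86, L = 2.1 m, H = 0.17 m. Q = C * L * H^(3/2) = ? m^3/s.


Q = C * L * H^(3/2) = 1.86 * 2.1 * 0.17^1.5 = 1.86 * 2.1 * 0.070093

0.2738 m^3/s


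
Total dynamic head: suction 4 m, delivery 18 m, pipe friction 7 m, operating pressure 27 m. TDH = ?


TDH = Hs + Hd + hf + Hp = 4 + 18 + 7 + 27 = 56

56 m


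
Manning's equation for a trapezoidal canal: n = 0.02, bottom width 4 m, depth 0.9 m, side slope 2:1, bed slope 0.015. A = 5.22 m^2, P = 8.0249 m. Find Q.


R = A/P = 5.22/8.0249 = 0.650475
Q = (1/0.02) * 5.22 * 0.650475^(2/3) * 0.015^0.5

23.9979 m^3/s


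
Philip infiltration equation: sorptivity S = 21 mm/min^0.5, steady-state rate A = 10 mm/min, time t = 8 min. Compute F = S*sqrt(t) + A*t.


F = S*sqrt(t) + A*t
F = 21*sqrt(8) + 10*8
F = 21*2.828427 + 80

139.3970 mm


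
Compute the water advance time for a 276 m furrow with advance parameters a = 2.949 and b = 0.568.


t = (L/a)^(1/b)
t = (276/2.949)^(1/0.568)
t = 93.591048^(1/0.568)

2954.4928 min


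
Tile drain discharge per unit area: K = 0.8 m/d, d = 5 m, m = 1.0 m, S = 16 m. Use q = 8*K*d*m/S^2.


q = 8*K*d*m/S^2
q = 8*0.8*5*1.0/16^2
q = 32.0000 / 256

0.1250 m/d


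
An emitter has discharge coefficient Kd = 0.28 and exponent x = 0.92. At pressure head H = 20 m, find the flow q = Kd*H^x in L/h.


q = Kd * H^x = 0.28 * 20^0.92 = 0.28 * 15.737930

4.4066 L/h


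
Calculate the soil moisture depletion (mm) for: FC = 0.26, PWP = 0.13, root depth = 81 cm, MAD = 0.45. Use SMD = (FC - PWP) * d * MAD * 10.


SMD = (FC - PWP) * d * MAD * 10
SMD = (0.26 - 0.13) * 81 * 0.45 * 10
SMD = 0.1300 * 81 * 0.45 * 10

47.3850 mm


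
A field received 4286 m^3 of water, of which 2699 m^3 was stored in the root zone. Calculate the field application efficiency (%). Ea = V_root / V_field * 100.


Ea = V_root / V_field * 100 = 2699 / 4286 * 100 = 62.9725%

62.9725 %


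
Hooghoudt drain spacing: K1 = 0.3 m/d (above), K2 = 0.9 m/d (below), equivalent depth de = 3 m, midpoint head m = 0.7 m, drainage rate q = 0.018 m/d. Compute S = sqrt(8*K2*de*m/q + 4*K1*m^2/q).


S^2 = 8*K2*de*m/q + 4*K1*m^2/q
S^2 = 8*0.9*3*0.7/0.018 + 4*0.3*0.7^2/0.018
S = sqrt(872.6667)

29.5409 m


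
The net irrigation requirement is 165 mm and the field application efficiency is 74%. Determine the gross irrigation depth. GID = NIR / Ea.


Ea = 74% = 0.74
GID = NIR / Ea = 165 / 0.74 = 222.9730 mm

222.9730 mm


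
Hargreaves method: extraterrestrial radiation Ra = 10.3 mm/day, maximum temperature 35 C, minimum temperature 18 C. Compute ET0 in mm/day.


Tmean = (Tmax + Tmin)/2 = (35 + 18)/2 = 26.5
ET0 = 0.0023 * 10.3 * (26.5 + 17.8) * sqrt(35 - 18)
ET0 = 0.0023 * 10.3 * 44.3 * 4.123106

4.3271 mm/day


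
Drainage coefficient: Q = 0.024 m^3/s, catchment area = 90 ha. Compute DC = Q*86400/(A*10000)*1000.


DC = Q * 86400 / (A * 10000) * 1000
DC = 0.024 * 86400 / (90 * 10000) * 1000
DC = 2073600.0000 / 900000

2.3040 mm/day


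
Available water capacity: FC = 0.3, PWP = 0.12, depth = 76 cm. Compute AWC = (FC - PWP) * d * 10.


AWC = (FC - PWP) * d * 10
AWC = (0.3 - 0.12) * 76 * 10
AWC = 0.1800 * 76 * 10

136.8000 mm


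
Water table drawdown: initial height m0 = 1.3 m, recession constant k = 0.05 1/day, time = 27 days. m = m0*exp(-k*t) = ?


m = m0 * exp(-k*t)
m = 1.3 * exp(-0.05 * 27)
m = 1.3 * exp(-1.3500)

0.3370 m


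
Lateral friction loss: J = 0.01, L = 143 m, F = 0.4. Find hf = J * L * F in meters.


hf = J * L * F = 0.01 * 143 * 0.4 = 0.5720 m

0.5720 m


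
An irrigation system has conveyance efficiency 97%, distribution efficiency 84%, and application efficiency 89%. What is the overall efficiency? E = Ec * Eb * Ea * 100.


Ec = 0.97, Eb = 0.84, Ea = 0.89
E = 0.97 * 0.84 * 0.89 * 100 = 72.5172%

72.5172 %


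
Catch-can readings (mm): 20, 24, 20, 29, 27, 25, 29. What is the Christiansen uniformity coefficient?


mean = 24.857143 mm
MAD = 3.020408 mm
CU = (1 - 3.020408/24.857143)*100

87.8489 %


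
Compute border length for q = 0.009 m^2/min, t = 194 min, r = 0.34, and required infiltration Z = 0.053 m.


L = q*t/((1+r)*Z)
L = 0.009*194/((1+0.34)*0.053)
L = 1.746/0.07102

24.5846 m


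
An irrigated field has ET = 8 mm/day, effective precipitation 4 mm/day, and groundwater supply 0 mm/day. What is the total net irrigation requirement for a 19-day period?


Daily deficit = ET - Pe - GW = 8 - 4 - 0 = 4 mm/day
NIR = 4 * 19 = 76 mm

76.0000 mm


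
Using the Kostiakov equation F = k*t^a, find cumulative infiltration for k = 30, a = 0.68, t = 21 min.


F = k * t^a = 30 * 21^0.68
F = 30 * 7.927005

237.8102 mm


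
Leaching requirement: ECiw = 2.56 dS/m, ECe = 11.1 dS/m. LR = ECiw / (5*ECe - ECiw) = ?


LR = ECiw / (5*ECe - ECiw)
LR = 2.56 / (5*11.1 - 2.56)
LR = 2.56 / 52.9400

0.0484


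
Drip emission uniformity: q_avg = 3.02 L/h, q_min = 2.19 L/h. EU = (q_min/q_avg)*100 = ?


EU = (q_min/q_avg)*100 = (2.19/3.02)*100 = 72.5166%

72.5166 %


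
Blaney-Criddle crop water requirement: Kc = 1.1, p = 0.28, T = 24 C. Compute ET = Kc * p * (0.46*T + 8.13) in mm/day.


ET = Kc * p * (0.46*T + 8.13)
ET = 1.1 * 0.28 * (0.46*24 + 8.13)
ET = 1.1 * 0.28 * 19.1700

5.9044 mm/day


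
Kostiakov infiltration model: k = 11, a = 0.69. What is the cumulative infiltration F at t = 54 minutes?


F = k * t^a = 11 * 54^0.69
F = 11 * 15.680203

172.4822 mm


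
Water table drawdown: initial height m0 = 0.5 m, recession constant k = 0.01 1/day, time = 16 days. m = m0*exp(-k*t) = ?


m = m0 * exp(-k*t)
m = 0.5 * exp(-0.01 * 16)
m = 0.5 * exp(-0.1600)

0.4261 m


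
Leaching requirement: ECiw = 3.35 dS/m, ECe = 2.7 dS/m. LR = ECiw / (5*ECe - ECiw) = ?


LR = ECiw / (5*ECe - ECiw)
LR = 3.35 / (5*2.7 - 3.35)
LR = 3.35 / 10.1500

0.3300


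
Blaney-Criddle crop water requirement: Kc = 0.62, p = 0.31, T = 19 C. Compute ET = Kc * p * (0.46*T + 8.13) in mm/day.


ET = Kc * p * (0.46*T + 8.13)
ET = 0.62 * 0.31 * (0.46*19 + 8.13)
ET = 0.62 * 0.31 * 16.8700

3.2424 mm/day


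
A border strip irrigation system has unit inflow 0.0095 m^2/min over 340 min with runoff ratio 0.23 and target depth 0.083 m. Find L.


L = q*t/((1+r)*Z)
L = 0.0095*340/((1+0.23)*0.083)
L = 3.23/0.10209

31.6388 m


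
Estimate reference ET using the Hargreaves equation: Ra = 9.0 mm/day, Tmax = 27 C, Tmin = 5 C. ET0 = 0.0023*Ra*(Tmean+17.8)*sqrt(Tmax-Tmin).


Tmean = (Tmax + Tmin)/2 = (27 + 5)/2 = 16.0
ET0 = 0.0023 * 9.0 * (16.0 + 17.8) * sqrt(27 - 5)
ET0 = 0.0023 * 9.0 * 33.8 * 4.690416

3.2817 mm/day


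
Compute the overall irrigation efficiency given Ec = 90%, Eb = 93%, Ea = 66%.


Ec = 0.9, Eb = 0.93, Ea = 0.66
E = 0.9 * 0.93 * 0.66 * 100 = 55.2420%

55.2420 %


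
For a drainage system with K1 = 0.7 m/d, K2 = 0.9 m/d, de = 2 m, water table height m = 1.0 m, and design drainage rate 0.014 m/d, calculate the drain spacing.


S^2 = 8*K2*de*m/q + 4*K1*m^2/q
S^2 = 8*0.9*2*1.0/0.014 + 4*0.7*1.0^2/0.014
S = sqrt(1228.5714)

35.0510 m


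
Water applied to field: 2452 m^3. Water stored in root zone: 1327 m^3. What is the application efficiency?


Ea = V_root / V_field * 100 = 1327 / 2452 * 100 = 54.1191%

54.1191 %


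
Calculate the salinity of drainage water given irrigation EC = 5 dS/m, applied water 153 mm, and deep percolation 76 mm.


EC_dw = EC_iw * D_iw / D_dw
EC_dw = 5 * 153 / 76
EC_dw = 765 / 76

10.0658 dS/m


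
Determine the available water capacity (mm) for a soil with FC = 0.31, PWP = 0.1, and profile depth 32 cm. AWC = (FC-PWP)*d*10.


AWC = (FC - PWP) * d * 10
AWC = (0.31 - 0.1) * 32 * 10
AWC = 0.2100 * 32 * 10

67.2000 mm


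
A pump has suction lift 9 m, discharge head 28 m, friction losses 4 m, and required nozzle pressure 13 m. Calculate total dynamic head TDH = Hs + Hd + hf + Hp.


TDH = Hs + Hd + hf + Hp = 9 + 28 + 4 + 13 = 54

54 m


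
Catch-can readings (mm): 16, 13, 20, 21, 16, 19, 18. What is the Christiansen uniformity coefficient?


mean = 17.571429 mm
MAD = 2.204082 mm
CU = (1 - 2.204082/17.571429)*100

87.4564 %


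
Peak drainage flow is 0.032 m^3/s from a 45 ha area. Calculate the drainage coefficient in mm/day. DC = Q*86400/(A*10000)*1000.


DC = Q * 86400 / (A * 10000) * 1000
DC = 0.032 * 86400 / (45 * 10000) * 1000
DC = 2764800.0000 / 450000

6.1440 mm/day


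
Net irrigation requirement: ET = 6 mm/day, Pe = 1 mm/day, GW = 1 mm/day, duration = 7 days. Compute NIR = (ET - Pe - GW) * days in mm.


Daily deficit = ET - Pe - GW = 6 - 1 - 1 = 4 mm/day
NIR = 4 * 7 = 28 mm

28.0000 mm


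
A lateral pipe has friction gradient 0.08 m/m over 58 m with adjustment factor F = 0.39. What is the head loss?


hf = J * L * F = 0.08 * 58 * 0.39 = 1.8096 m

1.8096 m


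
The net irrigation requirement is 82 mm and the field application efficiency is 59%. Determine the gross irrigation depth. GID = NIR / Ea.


Ea = 59% = 0.59
GID = NIR / Ea = 82 / 0.59 = 138.9831 mm

138.9831 mm


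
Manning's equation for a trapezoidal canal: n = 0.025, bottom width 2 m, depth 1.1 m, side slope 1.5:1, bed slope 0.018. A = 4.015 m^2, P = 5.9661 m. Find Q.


R = A/P = 4.015/5.9661 = 0.672969
Q = (1/0.025) * 4.015 * 0.672969^(2/3) * 0.018^0.5

16.5467 m^3/s


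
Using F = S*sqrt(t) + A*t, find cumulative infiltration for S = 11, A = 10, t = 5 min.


F = S*sqrt(t) + A*t
F = 11*sqrt(5) + 10*5
F = 11*2.236068 + 50

74.5967 mm


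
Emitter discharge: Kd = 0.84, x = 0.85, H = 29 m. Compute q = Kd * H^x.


q = Kd * H^x = 0.84 * 29^0.85 = 0.84 * 17.500010

14.7000 L/h


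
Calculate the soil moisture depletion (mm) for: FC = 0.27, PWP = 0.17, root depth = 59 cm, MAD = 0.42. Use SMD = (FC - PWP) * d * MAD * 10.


SMD = (FC - PWP) * d * MAD * 10
SMD = (0.27 - 0.17) * 59 * 0.42 * 10
SMD = 0.1000 * 59 * 0.42 * 10

24.7800 mm


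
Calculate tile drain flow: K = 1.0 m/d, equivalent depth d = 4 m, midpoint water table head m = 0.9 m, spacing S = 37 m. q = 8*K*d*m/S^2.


q = 8*K*d*m/S^2
q = 8*1.0*4*0.9/37^2
q = 28.8000 / 1369

0.0210 m/d


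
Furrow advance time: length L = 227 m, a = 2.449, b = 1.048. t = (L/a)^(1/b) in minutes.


t = (L/a)^(1/b)
t = (227/2.449)^(1/1.048)
t = 92.690894^(1/1.048)

75.3258 min


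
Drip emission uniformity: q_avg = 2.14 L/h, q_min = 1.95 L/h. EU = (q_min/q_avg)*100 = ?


EU = (q_min/q_avg)*100 = (1.95/2.14)*100 = 91.1215%

91.1215 %


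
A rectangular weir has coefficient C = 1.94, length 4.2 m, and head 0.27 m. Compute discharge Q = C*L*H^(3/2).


Q = C * L * H^(3/2) = 1.94 * 4.2 * 0.27^1.5 = 1.94 * 4.2 * 0.140296

1.1431 m^3/s


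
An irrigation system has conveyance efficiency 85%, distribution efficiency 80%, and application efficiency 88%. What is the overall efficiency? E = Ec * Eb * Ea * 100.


Ec = 0.85, Eb = 0.8, Ea = 0.88
E = 0.85 * 0.8 * 0.88 * 100 = 59.8400%

59.8400 %


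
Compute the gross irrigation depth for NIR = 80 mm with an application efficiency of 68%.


Ea = 68% = 0.68
GID = NIR / Ea = 80 / 0.68 = 117.6471 mm

117.6471 mm


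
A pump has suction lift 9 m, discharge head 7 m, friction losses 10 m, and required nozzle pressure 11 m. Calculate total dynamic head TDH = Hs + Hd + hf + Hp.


TDH = Hs + Hd + hf + Hp = 9 + 7 + 10 + 11 = 37

37 m


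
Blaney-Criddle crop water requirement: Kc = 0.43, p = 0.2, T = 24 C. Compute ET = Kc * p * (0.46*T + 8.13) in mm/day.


ET = Kc * p * (0.46*T + 8.13)
ET = 0.43 * 0.2 * (0.46*24 + 8.13)
ET = 0.43 * 0.2 * 19.1700

1.6486 mm/day


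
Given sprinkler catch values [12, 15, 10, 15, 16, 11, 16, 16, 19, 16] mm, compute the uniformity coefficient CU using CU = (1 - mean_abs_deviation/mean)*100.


mean = 14.600000 mm
MAD = 2.160000 mm
CU = (1 - 2.160000/14.600000)*100

85.2055 %


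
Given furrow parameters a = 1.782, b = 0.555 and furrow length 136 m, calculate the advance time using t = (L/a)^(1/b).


t = (L/a)^(1/b)
t = (136/1.782)^(1/0.555)
t = 76.318743^(1/0.555)

2466.7680 min


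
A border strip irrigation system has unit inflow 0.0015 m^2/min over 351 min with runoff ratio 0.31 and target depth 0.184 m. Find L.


L = q*t/((1+r)*Z)
L = 0.0015*351/((1+0.31)*0.184)
L = 0.5265/0.24104

2.1843 m
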